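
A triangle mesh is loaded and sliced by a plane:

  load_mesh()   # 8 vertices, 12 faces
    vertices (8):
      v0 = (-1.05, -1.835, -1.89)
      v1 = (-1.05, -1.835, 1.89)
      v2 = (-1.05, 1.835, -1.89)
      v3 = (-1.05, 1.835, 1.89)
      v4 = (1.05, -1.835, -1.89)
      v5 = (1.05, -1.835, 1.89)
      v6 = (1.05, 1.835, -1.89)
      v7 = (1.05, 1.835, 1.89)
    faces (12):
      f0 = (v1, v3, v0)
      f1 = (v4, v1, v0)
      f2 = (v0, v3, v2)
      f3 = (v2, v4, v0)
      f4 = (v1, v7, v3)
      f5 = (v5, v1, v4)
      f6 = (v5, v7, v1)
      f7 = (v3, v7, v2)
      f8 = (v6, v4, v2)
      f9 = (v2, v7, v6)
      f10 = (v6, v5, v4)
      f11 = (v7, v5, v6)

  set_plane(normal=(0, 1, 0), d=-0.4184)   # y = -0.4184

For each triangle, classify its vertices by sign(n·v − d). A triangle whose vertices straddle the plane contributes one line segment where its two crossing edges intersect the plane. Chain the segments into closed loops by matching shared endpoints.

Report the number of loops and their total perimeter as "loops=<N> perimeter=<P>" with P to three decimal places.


Straddling triangles (8 of 12):
  (v1,v3,v0) [-+-] → (-1.05, -0.4184, 1.89)–(-1.05, -0.4184, -0.430941)  len=2.3209
  (v0,v3,v2) [-++] → (-1.05, -0.4184, -0.430941)–(-1.05, -0.4184, -1.89)  len=1.4591
  (v2,v4,v0) [+--] → (0.239411, -0.4184, -1.89)–(-1.05, -0.4184, -1.89)  len=1.2894
  (v1,v7,v3) [-++] → (-0.239411, -0.4184, 1.89)–(-1.05, -0.4184, 1.89)  len=0.8106
  (v5,v7,v1) [-+-] → (1.05, -0.4184, 1.89)–(-0.239411, -0.4184, 1.89)  len=1.2894
  (v6,v4,v2) [+-+] → (1.05, -0.4184, -1.89)–(0.239411, -0.4184, -1.89)  len=0.8106
  (v6,v5,v4) [+--] → (1.05, -0.4184, 0.430941)–(1.05, -0.4184, -1.89)  len=2.3209
  (v7,v5,v6) [+-+] → (1.05, -0.4184, 1.89)–(1.05, -0.4184, 0.430941)  len=1.4591

Chained into 1 loop(s):
  loop 1: 8 segments, perimeter = 11.7600
Total perimeter = 11.760

loops=1 perimeter=11.760


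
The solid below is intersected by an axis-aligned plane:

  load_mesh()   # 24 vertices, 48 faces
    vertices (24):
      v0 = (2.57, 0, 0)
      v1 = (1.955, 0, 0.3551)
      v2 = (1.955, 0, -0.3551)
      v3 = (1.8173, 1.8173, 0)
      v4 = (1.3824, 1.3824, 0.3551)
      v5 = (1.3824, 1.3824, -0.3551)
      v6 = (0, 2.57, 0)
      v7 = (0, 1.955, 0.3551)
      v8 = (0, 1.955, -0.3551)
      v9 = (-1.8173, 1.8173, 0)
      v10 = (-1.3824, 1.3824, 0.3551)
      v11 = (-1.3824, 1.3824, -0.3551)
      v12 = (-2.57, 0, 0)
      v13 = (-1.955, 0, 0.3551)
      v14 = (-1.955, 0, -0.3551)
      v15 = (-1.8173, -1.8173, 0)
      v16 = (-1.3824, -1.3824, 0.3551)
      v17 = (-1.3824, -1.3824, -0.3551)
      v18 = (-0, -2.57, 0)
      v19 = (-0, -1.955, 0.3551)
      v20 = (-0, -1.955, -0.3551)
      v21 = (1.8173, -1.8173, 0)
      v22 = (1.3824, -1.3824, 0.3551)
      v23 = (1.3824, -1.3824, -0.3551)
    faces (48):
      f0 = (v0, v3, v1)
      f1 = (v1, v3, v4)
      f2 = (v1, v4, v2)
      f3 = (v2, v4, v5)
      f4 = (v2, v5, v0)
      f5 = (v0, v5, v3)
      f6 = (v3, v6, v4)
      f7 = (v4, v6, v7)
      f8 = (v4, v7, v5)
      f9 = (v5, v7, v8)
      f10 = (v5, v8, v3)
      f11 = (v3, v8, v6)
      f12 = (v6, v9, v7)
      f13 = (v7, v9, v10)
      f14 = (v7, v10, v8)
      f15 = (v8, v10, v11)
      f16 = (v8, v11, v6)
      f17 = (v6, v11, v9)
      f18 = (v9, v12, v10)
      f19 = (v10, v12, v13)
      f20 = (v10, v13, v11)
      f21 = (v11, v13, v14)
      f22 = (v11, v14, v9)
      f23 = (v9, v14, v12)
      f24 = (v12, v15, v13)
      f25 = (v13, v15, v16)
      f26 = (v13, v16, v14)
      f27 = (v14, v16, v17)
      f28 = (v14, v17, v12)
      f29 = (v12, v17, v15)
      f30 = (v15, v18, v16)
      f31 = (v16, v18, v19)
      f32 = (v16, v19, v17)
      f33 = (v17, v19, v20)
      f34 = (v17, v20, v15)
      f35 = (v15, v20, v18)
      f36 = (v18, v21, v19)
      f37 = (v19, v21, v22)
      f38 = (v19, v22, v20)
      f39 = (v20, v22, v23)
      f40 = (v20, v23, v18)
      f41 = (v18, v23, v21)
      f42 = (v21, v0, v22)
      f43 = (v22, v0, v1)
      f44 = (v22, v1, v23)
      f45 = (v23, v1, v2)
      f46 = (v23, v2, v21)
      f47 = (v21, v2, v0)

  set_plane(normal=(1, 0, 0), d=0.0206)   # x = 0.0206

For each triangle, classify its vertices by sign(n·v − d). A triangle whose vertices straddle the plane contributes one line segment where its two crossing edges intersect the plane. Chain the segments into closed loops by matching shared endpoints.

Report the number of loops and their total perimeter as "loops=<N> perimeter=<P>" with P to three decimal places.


Straddling triangles (12 of 48):
  (v3,v6,v4) [+-+] → (0.0206, 2.56147, 0)–(0.0206, 2.5523, 0.00529157)  len=0.0106
  (v4,v6,v7) [+--] → (0.0206, 2.5523, 0.00529157)–(0.0206, 1.94647, 0.3551)  len=0.6996
  (v4,v7,v5) [+-+] → (0.0206, 1.94647, 0.3551)–(0.0206, 1.94647, 0.344517)  len=0.0106
  (v5,v7,v8) [+--] → (0.0206, 1.94647, 0.344517)–(0.0206, 1.94647, -0.3551)  len=0.6996
  (v5,v8,v3) [+-+] → (0.0206, 1.94647, -0.3551)–(0.0206, 1.95344, -0.351075)  len=0.0081
  (v3,v8,v6) [+--] → (0.0206, 1.95344, -0.351075)–(0.0206, 2.56147, 0)  len=0.7021
  (v18,v21,v19) [-+-] → (0.0206, -2.56147, 0)–(0.0206, -1.95344, 0.351075)  len=0.7021
  (v19,v21,v22) [-++] → (0.0206, -1.95344, 0.351075)–(0.0206, -1.94647, 0.3551)  len=0.0081
  (v19,v22,v20) [-+-] → (0.0206, -1.94647, 0.3551)–(0.0206, -1.94647, -0.344517)  len=0.6996
  (v20,v22,v23) [-++] → (0.0206, -1.94647, -0.344517)–(0.0206, -1.94647, -0.3551)  len=0.0106
  (v20,v23,v18) [-+-] → (0.0206, -1.94647, -0.3551)–(0.0206, -2.5523, -0.00529157)  len=0.6996
  (v18,v23,v21) [-++] → (0.0206, -2.5523, -0.00529157)–(0.0206, -2.56147, 0)  len=0.0106

Chained into 2 loop(s):
  loop 1: 6 segments, perimeter = 2.1305
  loop 2: 6 segments, perimeter = 2.1305
Total perimeter = 4.261

loops=2 perimeter=4.261


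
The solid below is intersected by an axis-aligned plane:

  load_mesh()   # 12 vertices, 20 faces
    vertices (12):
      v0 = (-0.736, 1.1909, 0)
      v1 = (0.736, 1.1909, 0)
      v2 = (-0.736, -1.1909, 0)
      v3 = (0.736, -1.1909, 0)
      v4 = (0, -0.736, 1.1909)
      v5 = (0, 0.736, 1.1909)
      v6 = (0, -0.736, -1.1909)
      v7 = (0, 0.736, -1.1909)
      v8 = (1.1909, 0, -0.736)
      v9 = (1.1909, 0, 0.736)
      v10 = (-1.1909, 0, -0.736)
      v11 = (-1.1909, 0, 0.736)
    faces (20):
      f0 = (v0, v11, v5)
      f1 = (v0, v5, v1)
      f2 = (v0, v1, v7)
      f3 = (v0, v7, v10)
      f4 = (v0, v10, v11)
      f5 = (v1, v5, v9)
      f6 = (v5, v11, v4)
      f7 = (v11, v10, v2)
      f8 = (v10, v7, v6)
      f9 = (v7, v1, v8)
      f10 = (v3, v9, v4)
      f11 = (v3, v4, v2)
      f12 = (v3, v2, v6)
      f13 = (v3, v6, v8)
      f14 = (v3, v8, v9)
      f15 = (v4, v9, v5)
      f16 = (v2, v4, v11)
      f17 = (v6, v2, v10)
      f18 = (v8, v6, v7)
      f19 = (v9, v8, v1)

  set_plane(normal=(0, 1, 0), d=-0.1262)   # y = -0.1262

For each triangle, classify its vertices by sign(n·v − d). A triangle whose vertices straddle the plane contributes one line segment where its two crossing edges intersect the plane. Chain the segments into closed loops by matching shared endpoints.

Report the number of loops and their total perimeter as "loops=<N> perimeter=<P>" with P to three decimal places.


Straddling triangles (10 of 20):
  (v5,v11,v4) [++-] → (-0.986699, -0.1262, 0.814001)–(0, -0.1262, 1.1909)  len=1.0562
  (v11,v10,v2) [++-] → (-1.14269, -0.1262, -0.658006)–(-1.14269, -0.1262, 0.658006)  len=1.3160
  (v10,v7,v6) [++-] → (0, -0.1262, -1.1909)–(-0.986699, -0.1262, -0.814001)  len=1.0562
  (v3,v9,v4) [-+-] → (1.14269, -0.1262, 0.658006)–(0.986699, -0.1262, 0.814001)  len=0.2206
  (v3,v6,v8) [--+] → (0.986699, -0.1262, -0.814001)–(1.14269, -0.1262, -0.658006)  len=0.2206
  (v3,v8,v9) [-++] → (1.14269, -0.1262, -0.658006)–(1.14269, -0.1262, 0.658006)  len=1.3160
  (v4,v9,v5) [-++] → (0.986699, -0.1262, 0.814001)–(0, -0.1262, 1.1909)  len=1.0562
  (v2,v4,v11) [--+] → (-0.986699, -0.1262, 0.814001)–(-1.14269, -0.1262, 0.658006)  len=0.2206
  (v6,v2,v10) [--+] → (-1.14269, -0.1262, -0.658006)–(-0.986699, -0.1262, -0.814001)  len=0.2206
  (v8,v6,v7) [+-+] → (0.986699, -0.1262, -0.814001)–(0, -0.1262, -1.1909)  len=1.0562

Chained into 1 loop(s):
  loop 1: 10 segments, perimeter = 7.7394
Total perimeter = 7.739

loops=1 perimeter=7.739


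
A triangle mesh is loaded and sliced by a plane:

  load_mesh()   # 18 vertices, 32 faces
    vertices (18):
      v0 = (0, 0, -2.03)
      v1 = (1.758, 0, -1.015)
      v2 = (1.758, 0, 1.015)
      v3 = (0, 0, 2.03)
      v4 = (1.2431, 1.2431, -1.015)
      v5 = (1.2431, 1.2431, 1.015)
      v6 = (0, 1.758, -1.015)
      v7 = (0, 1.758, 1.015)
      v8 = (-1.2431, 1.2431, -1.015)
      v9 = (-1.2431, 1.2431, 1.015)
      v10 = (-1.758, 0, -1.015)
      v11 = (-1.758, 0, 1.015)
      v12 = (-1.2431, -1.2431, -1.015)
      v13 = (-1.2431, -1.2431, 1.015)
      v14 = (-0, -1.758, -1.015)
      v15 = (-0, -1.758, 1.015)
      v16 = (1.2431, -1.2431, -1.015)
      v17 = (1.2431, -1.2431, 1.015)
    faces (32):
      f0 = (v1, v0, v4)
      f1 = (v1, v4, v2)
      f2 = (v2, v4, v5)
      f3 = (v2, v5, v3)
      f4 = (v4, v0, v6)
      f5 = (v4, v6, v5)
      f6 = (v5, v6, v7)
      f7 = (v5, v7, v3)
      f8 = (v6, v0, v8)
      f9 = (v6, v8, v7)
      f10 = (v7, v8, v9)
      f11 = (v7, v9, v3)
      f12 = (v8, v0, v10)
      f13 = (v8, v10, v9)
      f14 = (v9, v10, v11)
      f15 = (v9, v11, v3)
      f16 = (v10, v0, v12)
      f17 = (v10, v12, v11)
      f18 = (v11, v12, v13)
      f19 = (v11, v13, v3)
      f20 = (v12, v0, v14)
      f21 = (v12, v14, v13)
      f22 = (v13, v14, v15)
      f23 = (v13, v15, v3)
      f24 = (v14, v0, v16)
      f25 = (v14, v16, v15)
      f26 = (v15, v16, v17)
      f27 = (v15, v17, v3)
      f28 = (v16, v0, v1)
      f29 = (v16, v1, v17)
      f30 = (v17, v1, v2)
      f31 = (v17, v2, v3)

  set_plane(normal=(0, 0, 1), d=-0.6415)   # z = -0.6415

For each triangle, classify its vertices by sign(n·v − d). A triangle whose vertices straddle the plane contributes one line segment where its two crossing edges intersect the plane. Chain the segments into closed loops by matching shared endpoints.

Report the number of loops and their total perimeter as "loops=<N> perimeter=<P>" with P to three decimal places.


loops=1 perimeter=10.764

Straddling triangles (16 of 32):
  (v1,v4,v2) [--+] → (1.33784, 1.01438, -0.6415)–(1.758, 0, -0.6415)  len=1.0980
  (v2,v4,v5) [+-+] → (1.33784, 1.01438, -0.6415)–(1.2431, 1.2431, -0.6415)  len=0.2476
  (v4,v6,v5) [--+] → (0.228718, 1.66326, -0.6415)–(1.2431, 1.2431, -0.6415)  len=1.0980
  (v5,v6,v7) [+-+] → (0.228718, 1.66326, -0.6415)–(0, 1.758, -0.6415)  len=0.2476
  (v6,v8,v7) [--+] → (-1.01438, 1.33784, -0.6415)–(0, 1.758, -0.6415)  len=1.0980
  (v7,v8,v9) [+-+] → (-1.01438, 1.33784, -0.6415)–(-1.2431, 1.2431, -0.6415)  len=0.2476
  (v8,v10,v9) [--+] → (-1.66326, 0.228718, -0.6415)–(-1.2431, 1.2431, -0.6415)  len=1.0980
  (v9,v10,v11) [+-+] → (-1.66326, 0.228718, -0.6415)–(-1.758, 0, -0.6415)  len=0.2476
  (v10,v12,v11) [--+] → (-1.33784, -1.01438, -0.6415)–(-1.758, 0, -0.6415)  len=1.0980
  (v11,v12,v13) [+-+] → (-1.33784, -1.01438, -0.6415)–(-1.2431, -1.2431, -0.6415)  len=0.2476
  (v12,v14,v13) [--+] → (-0.228718, -1.66326, -0.6415)–(-1.2431, -1.2431, -0.6415)  len=1.0980
  (v13,v14,v15) [+-+] → (-0.228718, -1.66326, -0.6415)–(0, -1.758, -0.6415)  len=0.2476
  (v14,v16,v15) [--+] → (1.01438, -1.33784, -0.6415)–(0, -1.758, -0.6415)  len=1.0980
  (v15,v16,v17) [+-+] → (1.01438, -1.33784, -0.6415)–(1.2431, -1.2431, -0.6415)  len=0.2476
  (v16,v1,v17) [--+] → (1.66326, -0.228718, -0.6415)–(1.2431, -1.2431, -0.6415)  len=1.0980
  (v17,v1,v2) [+-+] → (1.66326, -0.228718, -0.6415)–(1.758, 0, -0.6415)  len=0.2476

Chained into 1 loop(s):
  loop 1: 16 segments, perimeter = 10.7641
Total perimeter = 10.764


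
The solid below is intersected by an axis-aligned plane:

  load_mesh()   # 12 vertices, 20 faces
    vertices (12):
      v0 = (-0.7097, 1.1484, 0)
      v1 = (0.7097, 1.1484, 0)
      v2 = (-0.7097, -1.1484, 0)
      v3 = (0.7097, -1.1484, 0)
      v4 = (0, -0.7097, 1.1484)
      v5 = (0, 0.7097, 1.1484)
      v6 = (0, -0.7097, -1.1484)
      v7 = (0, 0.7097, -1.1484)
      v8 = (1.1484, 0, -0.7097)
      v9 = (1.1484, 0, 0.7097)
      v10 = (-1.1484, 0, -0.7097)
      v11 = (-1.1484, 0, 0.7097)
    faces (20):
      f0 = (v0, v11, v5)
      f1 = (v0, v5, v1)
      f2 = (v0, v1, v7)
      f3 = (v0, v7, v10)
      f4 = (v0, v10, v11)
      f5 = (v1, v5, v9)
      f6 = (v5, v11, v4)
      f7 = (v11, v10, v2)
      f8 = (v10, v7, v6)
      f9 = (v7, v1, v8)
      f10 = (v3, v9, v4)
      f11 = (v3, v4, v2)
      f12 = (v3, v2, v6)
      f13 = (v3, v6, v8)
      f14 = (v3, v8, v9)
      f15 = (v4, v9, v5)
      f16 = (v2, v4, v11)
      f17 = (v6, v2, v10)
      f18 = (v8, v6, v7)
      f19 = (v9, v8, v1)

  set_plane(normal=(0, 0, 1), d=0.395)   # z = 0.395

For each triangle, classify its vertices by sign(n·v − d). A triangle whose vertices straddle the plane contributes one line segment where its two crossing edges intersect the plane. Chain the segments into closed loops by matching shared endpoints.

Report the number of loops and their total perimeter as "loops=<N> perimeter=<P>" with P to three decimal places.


Straddling triangles (10 of 20):
  (v0,v11,v5) [-++] → (-0.953869, 0.509231, 0.395)–(-0.465594, 0.997506, 0.395)  len=0.6905
  (v0,v5,v1) [-+-] → (-0.465594, 0.997506, 0.395)–(0.465594, 0.997506, 0.395)  len=0.9312
  (v0,v10,v11) [--+] → (-1.1484, 0, 0.395)–(-0.953869, 0.509231, 0.395)  len=0.5451
  (v1,v5,v9) [-++] → (0.465594, 0.997506, 0.395)–(0.953869, 0.509231, 0.395)  len=0.6905
  (v11,v10,v2) [+--] → (-1.1484, 0, 0.395)–(-0.953869, -0.509231, 0.395)  len=0.5451
  (v3,v9,v4) [-++] → (0.953869, -0.509231, 0.395)–(0.465594, -0.997506, 0.395)  len=0.6905
  (v3,v4,v2) [-+-] → (0.465594, -0.997506, 0.395)–(-0.465594, -0.997506, 0.395)  len=0.9312
  (v3,v8,v9) [--+] → (1.1484, 0, 0.395)–(0.953869, -0.509231, 0.395)  len=0.5451
  (v2,v4,v11) [-++] → (-0.465594, -0.997506, 0.395)–(-0.953869, -0.509231, 0.395)  len=0.6905
  (v9,v8,v1) [+--] → (1.1484, 0, 0.395)–(0.953869, 0.509231, 0.395)  len=0.5451

Chained into 1 loop(s):
  loop 1: 10 segments, perimeter = 6.8050
Total perimeter = 6.805

loops=1 perimeter=6.805


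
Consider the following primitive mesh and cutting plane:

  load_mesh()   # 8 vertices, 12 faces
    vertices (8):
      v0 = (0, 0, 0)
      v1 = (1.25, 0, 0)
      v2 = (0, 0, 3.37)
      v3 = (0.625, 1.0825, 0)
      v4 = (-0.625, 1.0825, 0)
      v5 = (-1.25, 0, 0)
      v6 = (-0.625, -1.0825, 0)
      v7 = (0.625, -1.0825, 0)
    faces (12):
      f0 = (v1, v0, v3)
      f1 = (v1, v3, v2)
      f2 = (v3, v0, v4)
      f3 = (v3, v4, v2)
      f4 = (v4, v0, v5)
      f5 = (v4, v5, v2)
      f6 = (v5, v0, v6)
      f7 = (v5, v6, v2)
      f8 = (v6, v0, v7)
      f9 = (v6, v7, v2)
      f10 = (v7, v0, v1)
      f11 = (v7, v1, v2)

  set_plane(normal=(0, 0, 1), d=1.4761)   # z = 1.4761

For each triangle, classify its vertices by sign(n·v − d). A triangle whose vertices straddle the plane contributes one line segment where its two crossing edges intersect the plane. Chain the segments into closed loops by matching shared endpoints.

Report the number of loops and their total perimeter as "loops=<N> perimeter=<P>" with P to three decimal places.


loops=1 perimeter=4.215

Straddling triangles (6 of 12):
  (v1,v3,v2) [--+] → (0.351243, 0.608352, 1.4761)–(0.702485, 0, 1.4761)  len=0.7025
  (v3,v4,v2) [--+] → (-0.351243, 0.608352, 1.4761)–(0.351243, 0.608352, 1.4761)  len=0.7025
  (v4,v5,v2) [--+] → (-0.702485, 0, 1.4761)–(-0.351243, 0.608352, 1.4761)  len=0.7025
  (v5,v6,v2) [--+] → (-0.351243, -0.608352, 1.4761)–(-0.702485, 0, 1.4761)  len=0.7025
  (v6,v7,v2) [--+] → (0.351243, -0.608352, 1.4761)–(-0.351243, -0.608352, 1.4761)  len=0.7025
  (v7,v1,v2) [--+] → (0.702485, 0, 1.4761)–(0.351243, -0.608352, 1.4761)  len=0.7025

Chained into 1 loop(s):
  loop 1: 6 segments, perimeter = 4.2148
Total perimeter = 4.215


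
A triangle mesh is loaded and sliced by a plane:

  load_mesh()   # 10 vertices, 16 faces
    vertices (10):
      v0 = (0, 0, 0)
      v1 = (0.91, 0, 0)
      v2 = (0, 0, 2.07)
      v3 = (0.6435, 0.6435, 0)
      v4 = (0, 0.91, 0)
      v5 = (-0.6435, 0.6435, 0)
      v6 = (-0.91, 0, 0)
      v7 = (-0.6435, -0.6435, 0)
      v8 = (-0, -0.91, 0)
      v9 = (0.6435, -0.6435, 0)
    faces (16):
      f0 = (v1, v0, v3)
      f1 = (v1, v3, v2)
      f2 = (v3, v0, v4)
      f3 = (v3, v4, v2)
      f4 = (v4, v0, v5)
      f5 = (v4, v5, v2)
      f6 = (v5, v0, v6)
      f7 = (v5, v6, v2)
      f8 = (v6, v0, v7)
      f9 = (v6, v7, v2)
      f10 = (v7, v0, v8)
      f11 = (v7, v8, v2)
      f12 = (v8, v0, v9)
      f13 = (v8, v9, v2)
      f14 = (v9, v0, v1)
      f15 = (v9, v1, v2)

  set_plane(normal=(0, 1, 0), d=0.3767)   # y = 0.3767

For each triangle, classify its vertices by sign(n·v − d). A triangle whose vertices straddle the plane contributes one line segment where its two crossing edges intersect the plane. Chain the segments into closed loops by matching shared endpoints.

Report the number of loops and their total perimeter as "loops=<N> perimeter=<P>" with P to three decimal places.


loops=1 perimeter=4.418

Straddling triangles (8 of 16):
  (v1,v0,v3) [--+] → (0.3767, 0.3767, 0)–(0.753993, 0.3767, 0)  len=0.3773
  (v1,v3,v2) [-+-] → (0.753993, 0.3767, 0)–(0.3767, 0.3767, 0.858238)  len=0.9375
  (v3,v0,v4) [+-+] → (0.3767, 0.3767, 0)–(0, 0.3767, 0)  len=0.3767
  (v3,v4,v2) [++-] → (0, 0.3767, 1.21311)–(0.3767, 0.3767, 0.858238)  len=0.5175
  (v4,v0,v5) [+-+] → (0, 0.3767, 0)–(-0.3767, 0.3767, 0)  len=0.3767
  (v4,v5,v2) [++-] → (-0.3767, 0.3767, 0.858238)–(0, 0.3767, 1.21311)  len=0.5175
  (v5,v0,v6) [+--] → (-0.3767, 0.3767, 0)–(-0.753993, 0.3767, 0)  len=0.3773
  (v5,v6,v2) [+--] → (-0.753993, 0.3767, 0)–(-0.3767, 0.3767, 0.858238)  len=0.9375

Chained into 1 loop(s):
  loop 1: 8 segments, perimeter = 4.4181
Total perimeter = 4.418


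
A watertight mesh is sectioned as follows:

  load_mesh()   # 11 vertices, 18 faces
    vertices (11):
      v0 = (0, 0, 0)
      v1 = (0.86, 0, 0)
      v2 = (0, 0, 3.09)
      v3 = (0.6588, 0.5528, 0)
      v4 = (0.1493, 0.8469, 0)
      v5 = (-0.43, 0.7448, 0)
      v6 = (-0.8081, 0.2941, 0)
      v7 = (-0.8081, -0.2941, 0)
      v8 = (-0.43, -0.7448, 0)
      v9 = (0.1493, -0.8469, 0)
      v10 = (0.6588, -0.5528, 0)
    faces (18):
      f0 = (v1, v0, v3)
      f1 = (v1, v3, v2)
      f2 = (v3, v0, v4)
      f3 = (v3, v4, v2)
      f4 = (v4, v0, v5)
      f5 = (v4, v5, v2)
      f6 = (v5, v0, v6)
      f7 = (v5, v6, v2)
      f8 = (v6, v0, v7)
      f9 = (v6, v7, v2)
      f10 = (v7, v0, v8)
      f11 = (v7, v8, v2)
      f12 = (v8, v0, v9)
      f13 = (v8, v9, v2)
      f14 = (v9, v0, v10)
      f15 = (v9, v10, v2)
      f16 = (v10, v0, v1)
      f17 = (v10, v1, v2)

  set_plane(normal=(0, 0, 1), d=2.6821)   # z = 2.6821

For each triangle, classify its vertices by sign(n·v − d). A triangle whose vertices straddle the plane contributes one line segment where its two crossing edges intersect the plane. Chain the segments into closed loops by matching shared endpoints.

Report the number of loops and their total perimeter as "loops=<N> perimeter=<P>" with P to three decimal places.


loops=1 perimeter=0.699

Straddling triangles (9 of 18):
  (v1,v3,v2) [--+] → (0.0869659, 0.0729732, 2.6821)–(0.113526, 0, 2.6821)  len=0.0777
  (v3,v4,v2) [--+] → (0.0197086, 0.111796, 2.6821)–(0.0869659, 0.0729732, 2.6821)  len=0.0777
  (v4,v5,v2) [--+] → (-0.0567628, 0.0983184, 2.6821)–(0.0197086, 0.111796, 2.6821)  len=0.0776
  (v5,v6,v2) [--+] → (-0.106674, 0.0388231, 2.6821)–(-0.0567628, 0.0983184, 2.6821)  len=0.0777
  (v6,v7,v2) [--+] → (-0.106674, -0.0388231, 2.6821)–(-0.106674, 0.0388231, 2.6821)  len=0.0776
  (v7,v8,v2) [--+] → (-0.0567628, -0.0983184, 2.6821)–(-0.106674, -0.0388231, 2.6821)  len=0.0777
  (v8,v9,v2) [--+] → (0.0197086, -0.111796, 2.6821)–(-0.0567628, -0.0983184, 2.6821)  len=0.0776
  (v9,v10,v2) [--+] → (0.0869659, -0.0729732, 2.6821)–(0.0197086, -0.111796, 2.6821)  len=0.0777
  (v10,v1,v2) [--+] → (0.113526, 0, 2.6821)–(0.0869659, -0.0729732, 2.6821)  len=0.0777

Chained into 1 loop(s):
  loop 1: 9 segments, perimeter = 0.6989
Total perimeter = 0.699


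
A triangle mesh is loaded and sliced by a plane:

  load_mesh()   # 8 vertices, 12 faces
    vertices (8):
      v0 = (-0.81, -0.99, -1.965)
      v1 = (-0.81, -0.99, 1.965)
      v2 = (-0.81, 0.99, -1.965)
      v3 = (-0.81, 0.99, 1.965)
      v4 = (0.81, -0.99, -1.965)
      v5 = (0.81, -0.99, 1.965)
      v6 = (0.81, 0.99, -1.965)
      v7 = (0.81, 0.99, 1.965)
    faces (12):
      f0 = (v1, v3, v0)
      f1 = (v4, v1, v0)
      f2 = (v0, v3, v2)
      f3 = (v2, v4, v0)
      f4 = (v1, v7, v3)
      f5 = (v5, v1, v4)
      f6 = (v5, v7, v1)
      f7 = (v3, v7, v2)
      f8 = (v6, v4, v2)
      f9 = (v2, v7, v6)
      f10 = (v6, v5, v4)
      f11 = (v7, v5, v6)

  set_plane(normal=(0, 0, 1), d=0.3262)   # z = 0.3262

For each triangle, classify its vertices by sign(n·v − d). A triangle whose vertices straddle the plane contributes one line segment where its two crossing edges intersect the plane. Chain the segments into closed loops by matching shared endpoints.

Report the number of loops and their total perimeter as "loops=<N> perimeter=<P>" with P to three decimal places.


Straddling triangles (8 of 12):
  (v1,v3,v0) [++-] → (-0.81, 0.164345, 0.3262)–(-0.81, -0.99, 0.3262)  len=1.1543
  (v4,v1,v0) [-+-] → (-0.134464, -0.99, 0.3262)–(-0.81, -0.99, 0.3262)  len=0.6755
  (v0,v3,v2) [-+-] → (-0.81, 0.164345, 0.3262)–(-0.81, 0.99, 0.3262)  len=0.8257
  (v5,v1,v4) [++-] → (-0.134464, -0.99, 0.3262)–(0.81, -0.99, 0.3262)  len=0.9445
  (v3,v7,v2) [++-] → (0.134464, 0.99, 0.3262)–(-0.81, 0.99, 0.3262)  len=0.9445
  (v2,v7,v6) [-+-] → (0.134464, 0.99, 0.3262)–(0.81, 0.99, 0.3262)  len=0.6755
  (v6,v5,v4) [-+-] → (0.81, -0.164345, 0.3262)–(0.81, -0.99, 0.3262)  len=0.8257
  (v7,v5,v6) [++-] → (0.81, -0.164345, 0.3262)–(0.81, 0.99, 0.3262)  len=1.1543

Chained into 1 loop(s):
  loop 1: 8 segments, perimeter = 7.2000
Total perimeter = 7.200

loops=1 perimeter=7.200


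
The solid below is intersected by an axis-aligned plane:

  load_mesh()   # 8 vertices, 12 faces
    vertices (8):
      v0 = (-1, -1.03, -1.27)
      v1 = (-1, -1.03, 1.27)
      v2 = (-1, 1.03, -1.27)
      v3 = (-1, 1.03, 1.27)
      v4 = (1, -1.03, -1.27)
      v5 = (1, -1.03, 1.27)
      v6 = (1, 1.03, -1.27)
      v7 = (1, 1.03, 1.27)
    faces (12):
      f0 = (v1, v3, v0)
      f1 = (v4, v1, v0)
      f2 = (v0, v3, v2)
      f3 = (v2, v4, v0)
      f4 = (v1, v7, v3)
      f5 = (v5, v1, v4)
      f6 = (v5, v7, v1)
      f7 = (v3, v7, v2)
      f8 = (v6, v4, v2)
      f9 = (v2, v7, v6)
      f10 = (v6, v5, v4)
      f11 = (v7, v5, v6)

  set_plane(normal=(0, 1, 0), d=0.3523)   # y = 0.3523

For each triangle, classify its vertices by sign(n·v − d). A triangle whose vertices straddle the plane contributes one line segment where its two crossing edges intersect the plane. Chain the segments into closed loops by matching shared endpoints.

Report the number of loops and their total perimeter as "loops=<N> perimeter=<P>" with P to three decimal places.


Straddling triangles (8 of 12):
  (v1,v3,v0) [-+-] → (-1, 0.3523, 1.27)–(-1, 0.3523, 0.434389)  len=0.8356
  (v0,v3,v2) [-++] → (-1, 0.3523, 0.434389)–(-1, 0.3523, -1.27)  len=1.7044
  (v2,v4,v0) [+--] → (-0.342039, 0.3523, -1.27)–(-1, 0.3523, -1.27)  len=0.6580
  (v1,v7,v3) [-++] → (0.342039, 0.3523, 1.27)–(-1, 0.3523, 1.27)  len=1.3420
  (v5,v7,v1) [-+-] → (1, 0.3523, 1.27)–(0.342039, 0.3523, 1.27)  len=0.6580
  (v6,v4,v2) [+-+] → (1, 0.3523, -1.27)–(-0.342039, 0.3523, -1.27)  len=1.3420
  (v6,v5,v4) [+--] → (1, 0.3523, -0.434389)–(1, 0.3523, -1.27)  len=0.8356
  (v7,v5,v6) [+-+] → (1, 0.3523, 1.27)–(1, 0.3523, -0.434389)  len=1.7044

Chained into 1 loop(s):
  loop 1: 8 segments, perimeter = 9.0800
Total perimeter = 9.080

loops=1 perimeter=9.080


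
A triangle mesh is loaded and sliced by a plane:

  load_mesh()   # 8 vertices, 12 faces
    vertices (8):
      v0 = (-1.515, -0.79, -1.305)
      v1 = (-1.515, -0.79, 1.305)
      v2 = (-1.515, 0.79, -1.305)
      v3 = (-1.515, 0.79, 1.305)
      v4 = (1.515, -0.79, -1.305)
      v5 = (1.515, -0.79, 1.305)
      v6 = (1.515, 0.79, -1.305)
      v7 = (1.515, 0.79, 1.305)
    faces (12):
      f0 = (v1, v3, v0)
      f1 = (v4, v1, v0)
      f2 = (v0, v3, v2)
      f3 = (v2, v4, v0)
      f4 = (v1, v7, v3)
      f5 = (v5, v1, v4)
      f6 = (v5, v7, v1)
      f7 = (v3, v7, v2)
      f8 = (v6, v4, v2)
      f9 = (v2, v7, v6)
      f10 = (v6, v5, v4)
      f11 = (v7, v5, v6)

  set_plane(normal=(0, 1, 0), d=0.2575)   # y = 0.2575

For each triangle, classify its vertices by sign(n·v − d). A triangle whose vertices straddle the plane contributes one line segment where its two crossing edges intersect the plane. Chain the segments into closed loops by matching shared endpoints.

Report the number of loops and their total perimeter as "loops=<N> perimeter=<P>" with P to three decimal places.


loops=1 perimeter=11.280

Straddling triangles (8 of 12):
  (v1,v3,v0) [-+-] → (-1.515, 0.2575, 1.305)–(-1.515, 0.2575, 0.425364)  len=0.8796
  (v0,v3,v2) [-++] → (-1.515, 0.2575, 0.425364)–(-1.515, 0.2575, -1.305)  len=1.7304
  (v2,v4,v0) [+--] → (-0.493813, 0.2575, -1.305)–(-1.515, 0.2575, -1.305)  len=1.0212
  (v1,v7,v3) [-++] → (0.493813, 0.2575, 1.305)–(-1.515, 0.2575, 1.305)  len=2.0088
  (v5,v7,v1) [-+-] → (1.515, 0.2575, 1.305)–(0.493813, 0.2575, 1.305)  len=1.0212
  (v6,v4,v2) [+-+] → (1.515, 0.2575, -1.305)–(-0.493813, 0.2575, -1.305)  len=2.0088
  (v6,v5,v4) [+--] → (1.515, 0.2575, -0.425364)–(1.515, 0.2575, -1.305)  len=0.8796
  (v7,v5,v6) [+-+] → (1.515, 0.2575, 1.305)–(1.515, 0.2575, -0.425364)  len=1.7304

Chained into 1 loop(s):
  loop 1: 8 segments, perimeter = 11.2800
Total perimeter = 11.280


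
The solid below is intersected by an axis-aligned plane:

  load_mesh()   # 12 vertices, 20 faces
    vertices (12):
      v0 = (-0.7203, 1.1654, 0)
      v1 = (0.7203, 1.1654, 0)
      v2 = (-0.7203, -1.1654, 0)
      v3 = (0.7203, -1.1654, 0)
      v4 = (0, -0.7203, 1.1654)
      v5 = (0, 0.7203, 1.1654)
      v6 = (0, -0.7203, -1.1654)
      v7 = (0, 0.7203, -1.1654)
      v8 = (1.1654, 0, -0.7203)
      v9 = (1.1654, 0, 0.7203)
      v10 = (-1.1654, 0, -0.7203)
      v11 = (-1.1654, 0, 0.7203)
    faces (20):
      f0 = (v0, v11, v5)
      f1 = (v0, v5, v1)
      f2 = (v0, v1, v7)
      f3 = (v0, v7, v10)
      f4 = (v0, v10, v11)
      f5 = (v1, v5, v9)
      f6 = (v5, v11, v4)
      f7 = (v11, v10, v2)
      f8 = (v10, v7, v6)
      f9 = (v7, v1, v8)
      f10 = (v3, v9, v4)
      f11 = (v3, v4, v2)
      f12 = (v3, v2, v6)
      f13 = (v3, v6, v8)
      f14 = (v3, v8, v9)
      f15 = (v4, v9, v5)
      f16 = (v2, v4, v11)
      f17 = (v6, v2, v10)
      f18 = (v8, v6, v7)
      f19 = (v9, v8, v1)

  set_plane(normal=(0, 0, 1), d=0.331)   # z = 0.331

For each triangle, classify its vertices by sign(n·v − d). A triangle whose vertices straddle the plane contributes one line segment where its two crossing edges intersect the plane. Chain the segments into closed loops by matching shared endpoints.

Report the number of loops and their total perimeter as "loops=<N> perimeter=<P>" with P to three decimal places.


Straddling triangles (10 of 20):
  (v0,v11,v5) [-++] → (-0.924837, 0.629863, 0.331)–(-0.515718, 1.03898, 0.331)  len=0.5786
  (v0,v5,v1) [-+-] → (-0.515718, 1.03898, 0.331)–(0.515718, 1.03898, 0.331)  len=1.0314
  (v0,v10,v11) [--+] → (-1.1654, 0, 0.331)–(-0.924837, 0.629863, 0.331)  len=0.6742
  (v1,v5,v9) [-++] → (0.515718, 1.03898, 0.331)–(0.924837, 0.629863, 0.331)  len=0.5786
  (v11,v10,v2) [+--] → (-1.1654, 0, 0.331)–(-0.924837, -0.629863, 0.331)  len=0.6742
  (v3,v9,v4) [-++] → (0.924837, -0.629863, 0.331)–(0.515718, -1.03898, 0.331)  len=0.5786
  (v3,v4,v2) [-+-] → (0.515718, -1.03898, 0.331)–(-0.515718, -1.03898, 0.331)  len=1.0314
  (v3,v8,v9) [--+] → (1.1654, 0, 0.331)–(0.924837, -0.629863, 0.331)  len=0.6742
  (v2,v4,v11) [-++] → (-0.515718, -1.03898, 0.331)–(-0.924837, -0.629863, 0.331)  len=0.5786
  (v9,v8,v1) [+--] → (1.1654, 0, 0.331)–(0.924837, 0.629863, 0.331)  len=0.6742

Chained into 1 loop(s):
  loop 1: 10 segments, perimeter = 7.0742
Total perimeter = 7.074

loops=1 perimeter=7.074


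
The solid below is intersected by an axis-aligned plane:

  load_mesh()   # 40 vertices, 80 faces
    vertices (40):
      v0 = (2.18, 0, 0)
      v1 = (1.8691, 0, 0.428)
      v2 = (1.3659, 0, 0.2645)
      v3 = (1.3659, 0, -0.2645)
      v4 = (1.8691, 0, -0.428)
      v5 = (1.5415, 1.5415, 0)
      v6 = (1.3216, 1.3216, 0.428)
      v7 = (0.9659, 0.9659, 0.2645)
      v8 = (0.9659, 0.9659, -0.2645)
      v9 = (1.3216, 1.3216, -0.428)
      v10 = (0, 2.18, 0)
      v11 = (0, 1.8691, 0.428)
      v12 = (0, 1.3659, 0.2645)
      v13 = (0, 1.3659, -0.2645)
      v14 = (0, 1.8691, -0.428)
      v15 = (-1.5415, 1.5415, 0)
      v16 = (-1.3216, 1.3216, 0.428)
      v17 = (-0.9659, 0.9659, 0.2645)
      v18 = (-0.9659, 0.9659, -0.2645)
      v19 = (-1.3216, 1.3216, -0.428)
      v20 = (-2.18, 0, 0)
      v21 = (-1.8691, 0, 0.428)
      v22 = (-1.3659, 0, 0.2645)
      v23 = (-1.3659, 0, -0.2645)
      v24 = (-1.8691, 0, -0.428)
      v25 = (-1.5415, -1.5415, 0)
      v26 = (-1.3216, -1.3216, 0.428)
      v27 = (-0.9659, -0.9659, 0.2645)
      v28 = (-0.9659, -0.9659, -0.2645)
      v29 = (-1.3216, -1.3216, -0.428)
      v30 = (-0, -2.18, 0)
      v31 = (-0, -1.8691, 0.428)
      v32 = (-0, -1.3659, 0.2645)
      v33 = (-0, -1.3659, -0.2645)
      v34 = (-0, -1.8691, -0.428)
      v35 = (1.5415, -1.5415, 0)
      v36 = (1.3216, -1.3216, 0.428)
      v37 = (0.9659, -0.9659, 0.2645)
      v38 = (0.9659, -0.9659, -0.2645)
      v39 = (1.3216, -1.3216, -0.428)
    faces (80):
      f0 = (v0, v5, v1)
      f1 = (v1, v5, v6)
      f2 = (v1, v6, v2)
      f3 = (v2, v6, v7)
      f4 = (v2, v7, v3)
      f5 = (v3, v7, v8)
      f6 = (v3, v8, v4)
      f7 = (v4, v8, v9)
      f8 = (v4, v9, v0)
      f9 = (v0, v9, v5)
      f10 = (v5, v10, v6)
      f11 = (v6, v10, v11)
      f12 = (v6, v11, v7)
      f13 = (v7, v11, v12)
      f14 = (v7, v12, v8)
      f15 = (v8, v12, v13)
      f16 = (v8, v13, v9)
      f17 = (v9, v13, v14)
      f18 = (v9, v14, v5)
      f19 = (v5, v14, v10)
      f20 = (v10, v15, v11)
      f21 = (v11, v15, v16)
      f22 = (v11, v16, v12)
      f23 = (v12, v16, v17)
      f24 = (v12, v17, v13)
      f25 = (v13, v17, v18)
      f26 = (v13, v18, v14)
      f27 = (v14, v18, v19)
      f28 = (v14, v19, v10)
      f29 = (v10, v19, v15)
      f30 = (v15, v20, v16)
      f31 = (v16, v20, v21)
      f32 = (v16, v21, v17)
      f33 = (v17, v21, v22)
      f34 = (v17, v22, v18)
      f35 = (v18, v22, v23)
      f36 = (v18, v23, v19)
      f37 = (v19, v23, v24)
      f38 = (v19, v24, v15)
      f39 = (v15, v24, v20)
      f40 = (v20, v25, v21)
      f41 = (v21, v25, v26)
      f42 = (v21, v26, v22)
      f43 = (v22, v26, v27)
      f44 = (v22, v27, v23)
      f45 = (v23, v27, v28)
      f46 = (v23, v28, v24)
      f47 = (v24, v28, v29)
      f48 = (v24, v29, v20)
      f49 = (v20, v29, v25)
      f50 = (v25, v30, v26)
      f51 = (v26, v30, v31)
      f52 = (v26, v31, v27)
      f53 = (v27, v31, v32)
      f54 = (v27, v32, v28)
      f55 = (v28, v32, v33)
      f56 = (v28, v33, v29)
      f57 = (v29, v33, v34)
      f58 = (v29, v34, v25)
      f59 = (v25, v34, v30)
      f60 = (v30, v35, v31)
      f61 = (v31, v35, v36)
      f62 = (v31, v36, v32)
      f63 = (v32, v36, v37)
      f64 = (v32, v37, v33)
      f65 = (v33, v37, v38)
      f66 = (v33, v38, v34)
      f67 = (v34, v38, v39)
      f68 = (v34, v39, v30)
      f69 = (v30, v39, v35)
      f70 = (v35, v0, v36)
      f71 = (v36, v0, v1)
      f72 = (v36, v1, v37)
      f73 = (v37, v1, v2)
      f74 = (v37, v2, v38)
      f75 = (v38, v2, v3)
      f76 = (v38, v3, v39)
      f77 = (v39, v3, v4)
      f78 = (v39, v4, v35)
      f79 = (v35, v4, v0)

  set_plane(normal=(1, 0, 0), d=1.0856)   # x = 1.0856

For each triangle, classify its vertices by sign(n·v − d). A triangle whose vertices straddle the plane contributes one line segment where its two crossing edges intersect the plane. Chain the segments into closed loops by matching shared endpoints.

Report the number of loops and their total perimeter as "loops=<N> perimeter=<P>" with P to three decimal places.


loops=2 perimeter=6.228

Straddling triangles (24 of 80):
  (v2,v6,v7) [++-] → (1.0856, 1.0856, 0.319521)–(1.0856, 0.676854, 0.2645)  len=0.4124
  (v2,v7,v3) [+-+] → (1.0856, 0.676854, 0.2645)–(1.0856, 0.676854, 0.106197)  len=0.1583
  (v3,v7,v8) [+--] → (1.0856, 0.676854, 0.106197)–(1.0856, 0.676854, -0.2645)  len=0.3707
  (v3,v8,v4) [+-+] → (1.0856, 0.676854, -0.2645)–(1.0856, 0.83789, -0.286168)  len=0.1625
  (v4,v8,v9) [+-+] → (1.0856, 0.83789, -0.286168)–(1.0856, 1.0856, -0.319521)  len=0.2499
  (v5,v10,v6) [+-+] → (1.0856, 1.73034, 0)–(1.0856, 1.47489, 0.351571)  len=0.4346
  (v6,v10,v11) [+--] → (1.0856, 1.47489, 0.351571)–(1.0856, 1.41937, 0.428)  len=0.0945
  (v6,v11,v7) [+--] → (1.0856, 1.41937, 0.428)–(1.0856, 1.0856, 0.319521)  len=0.3510
  (v8,v13,v9) [--+] → (1.0856, 1.32951, -0.398804)–(1.0856, 1.0856, -0.319521)  len=0.2565
  (v9,v13,v14) [+--] → (1.0856, 1.32951, -0.398804)–(1.0856, 1.41937, -0.428)  len=0.0945
  (v9,v14,v5) [+-+] → (1.0856, 1.41937, -0.428)–(1.0856, 1.63839, -0.126581)  len=0.3726
  (v5,v14,v10) [+--] → (1.0856, 1.63839, -0.126581)–(1.0856, 1.73034, 0)  len=0.1565
  (v30,v35,v31) [-+-] → (1.0856, -1.73034, 0)–(1.0856, -1.63839, 0.126581)  len=0.1565
  (v31,v35,v36) [-++] → (1.0856, -1.63839, 0.126581)–(1.0856, -1.41937, 0.428)  len=0.3726
  (v31,v36,v32) [-+-] → (1.0856, -1.41937, 0.428)–(1.0856, -1.32951, 0.398804)  len=0.0945
  (v32,v36,v37) [-+-] → (1.0856, -1.32951, 0.398804)–(1.0856, -1.0856, 0.319521)  len=0.2565
  (v34,v38,v39) [--+] → (1.0856, -1.0856, -0.319521)–(1.0856, -1.41937, -0.428)  len=0.3510
  (v34,v39,v30) [-+-] → (1.0856, -1.41937, -0.428)–(1.0856, -1.47489, -0.351571)  len=0.0945
  (v30,v39,v35) [-++] → (1.0856, -1.47489, -0.351571)–(1.0856, -1.73034, 0)  len=0.4346
  (v36,v1,v37) [++-] → (1.0856, -0.83789, 0.286168)–(1.0856, -1.0856, 0.319521)  len=0.2499
  (v37,v1,v2) [-++] → (1.0856, -0.83789, 0.286168)–(1.0856, -0.676854, 0.2645)  len=0.1625
  (v37,v2,v38) [-+-] → (1.0856, -0.676854, 0.2645)–(1.0856, -0.676854, -0.106197)  len=0.3707
  (v38,v2,v3) [-++] → (1.0856, -0.676854, -0.106197)–(1.0856, -0.676854, -0.2645)  len=0.1583
  (v38,v3,v39) [-++] → (1.0856, -0.676854, -0.2645)–(1.0856, -1.0856, -0.319521)  len=0.4124

Chained into 2 loop(s):
  loop 1: 12 segments, perimeter = 3.1139
  loop 2: 12 segments, perimeter = 3.1139
Total perimeter = 6.228


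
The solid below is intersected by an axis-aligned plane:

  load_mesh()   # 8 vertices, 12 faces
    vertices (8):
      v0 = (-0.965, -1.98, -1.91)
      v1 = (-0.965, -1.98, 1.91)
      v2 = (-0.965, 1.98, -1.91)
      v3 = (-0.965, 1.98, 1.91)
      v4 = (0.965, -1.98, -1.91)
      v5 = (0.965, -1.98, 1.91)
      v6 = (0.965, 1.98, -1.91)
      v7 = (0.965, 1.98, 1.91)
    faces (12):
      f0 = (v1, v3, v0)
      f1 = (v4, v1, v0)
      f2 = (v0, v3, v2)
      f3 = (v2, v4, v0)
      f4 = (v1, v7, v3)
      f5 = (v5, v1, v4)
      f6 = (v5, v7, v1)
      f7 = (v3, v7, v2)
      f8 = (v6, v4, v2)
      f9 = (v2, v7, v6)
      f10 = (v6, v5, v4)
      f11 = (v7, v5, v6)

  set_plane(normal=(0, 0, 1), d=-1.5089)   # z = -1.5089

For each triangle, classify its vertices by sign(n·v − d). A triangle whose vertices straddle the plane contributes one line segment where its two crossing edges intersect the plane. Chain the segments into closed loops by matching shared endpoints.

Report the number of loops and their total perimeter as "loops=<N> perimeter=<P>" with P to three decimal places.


loops=1 perimeter=11.780

Straddling triangles (8 of 12):
  (v1,v3,v0) [++-] → (-0.965, -1.5642, -1.5089)–(-0.965, -1.98, -1.5089)  len=0.4158
  (v4,v1,v0) [-+-] → (0.76235, -1.98, -1.5089)–(-0.965, -1.98, -1.5089)  len=1.7273
  (v0,v3,v2) [-+-] → (-0.965, -1.5642, -1.5089)–(-0.965, 1.98, -1.5089)  len=3.5442
  (v5,v1,v4) [++-] → (0.76235, -1.98, -1.5089)–(0.965, -1.98, -1.5089)  len=0.2026
  (v3,v7,v2) [++-] → (-0.76235, 1.98, -1.5089)–(-0.965, 1.98, -1.5089)  len=0.2026
  (v2,v7,v6) [-+-] → (-0.76235, 1.98, -1.5089)–(0.965, 1.98, -1.5089)  len=1.7273
  (v6,v5,v4) [-+-] → (0.965, 1.5642, -1.5089)–(0.965, -1.98, -1.5089)  len=3.5442
  (v7,v5,v6) [++-] → (0.965, 1.5642, -1.5089)–(0.965, 1.98, -1.5089)  len=0.4158

Chained into 1 loop(s):
  loop 1: 8 segments, perimeter = 11.7800
Total perimeter = 11.780


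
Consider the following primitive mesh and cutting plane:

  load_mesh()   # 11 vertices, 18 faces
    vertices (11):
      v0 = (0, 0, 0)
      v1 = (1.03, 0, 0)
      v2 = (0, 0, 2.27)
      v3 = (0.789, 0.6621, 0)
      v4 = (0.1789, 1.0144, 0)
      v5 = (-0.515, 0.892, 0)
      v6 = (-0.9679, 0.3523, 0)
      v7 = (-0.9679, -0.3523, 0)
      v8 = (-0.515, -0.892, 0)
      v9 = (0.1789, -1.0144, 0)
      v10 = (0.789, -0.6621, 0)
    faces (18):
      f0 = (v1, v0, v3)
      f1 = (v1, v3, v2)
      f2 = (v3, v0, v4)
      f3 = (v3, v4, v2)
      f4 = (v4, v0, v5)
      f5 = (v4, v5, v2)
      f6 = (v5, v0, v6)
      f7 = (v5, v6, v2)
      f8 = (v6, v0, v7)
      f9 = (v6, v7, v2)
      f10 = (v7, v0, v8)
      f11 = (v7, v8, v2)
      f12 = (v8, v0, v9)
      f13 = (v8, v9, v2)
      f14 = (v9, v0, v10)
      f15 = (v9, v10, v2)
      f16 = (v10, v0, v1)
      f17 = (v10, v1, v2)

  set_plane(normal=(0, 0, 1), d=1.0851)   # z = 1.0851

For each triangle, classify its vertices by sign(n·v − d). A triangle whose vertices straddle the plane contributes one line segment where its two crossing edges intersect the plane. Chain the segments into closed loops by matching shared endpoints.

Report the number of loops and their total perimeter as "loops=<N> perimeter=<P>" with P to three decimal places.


Straddling triangles (9 of 18):
  (v1,v3,v2) [--+] → (0.411844, 0.345605, 1.0851)–(0.537642, 0, 1.0851)  len=0.3678
  (v3,v4,v2) [--+] → (0.0933826, 0.529499, 1.0851)–(0.411844, 0.345605, 1.0851)  len=0.3677
  (v4,v5,v2) [--+] → (-0.268821, 0.465608, 1.0851)–(0.0933826, 0.529499, 1.0851)  len=0.3678
  (v5,v6,v2) [--+] → (-0.505227, 0.183894, 1.0851)–(-0.268821, 0.465608, 1.0851)  len=0.3678
  (v6,v7,v2) [--+] → (-0.505227, -0.183894, 1.0851)–(-0.505227, 0.183894, 1.0851)  len=0.3678
  (v7,v8,v2) [--+] → (-0.268821, -0.465608, 1.0851)–(-0.505227, -0.183894, 1.0851)  len=0.3678
  (v8,v9,v2) [--+] → (0.0933826, -0.529499, 1.0851)–(-0.268821, -0.465608, 1.0851)  len=0.3678
  (v9,v10,v2) [--+] → (0.411844, -0.345605, 1.0851)–(0.0933826, -0.529499, 1.0851)  len=0.3677
  (v10,v1,v2) [--+] → (0.537642, 0, 1.0851)–(0.411844, -0.345605, 1.0851)  len=0.3678

Chained into 1 loop(s):
  loop 1: 9 segments, perimeter = 3.3100
Total perimeter = 3.310

loops=1 perimeter=3.310


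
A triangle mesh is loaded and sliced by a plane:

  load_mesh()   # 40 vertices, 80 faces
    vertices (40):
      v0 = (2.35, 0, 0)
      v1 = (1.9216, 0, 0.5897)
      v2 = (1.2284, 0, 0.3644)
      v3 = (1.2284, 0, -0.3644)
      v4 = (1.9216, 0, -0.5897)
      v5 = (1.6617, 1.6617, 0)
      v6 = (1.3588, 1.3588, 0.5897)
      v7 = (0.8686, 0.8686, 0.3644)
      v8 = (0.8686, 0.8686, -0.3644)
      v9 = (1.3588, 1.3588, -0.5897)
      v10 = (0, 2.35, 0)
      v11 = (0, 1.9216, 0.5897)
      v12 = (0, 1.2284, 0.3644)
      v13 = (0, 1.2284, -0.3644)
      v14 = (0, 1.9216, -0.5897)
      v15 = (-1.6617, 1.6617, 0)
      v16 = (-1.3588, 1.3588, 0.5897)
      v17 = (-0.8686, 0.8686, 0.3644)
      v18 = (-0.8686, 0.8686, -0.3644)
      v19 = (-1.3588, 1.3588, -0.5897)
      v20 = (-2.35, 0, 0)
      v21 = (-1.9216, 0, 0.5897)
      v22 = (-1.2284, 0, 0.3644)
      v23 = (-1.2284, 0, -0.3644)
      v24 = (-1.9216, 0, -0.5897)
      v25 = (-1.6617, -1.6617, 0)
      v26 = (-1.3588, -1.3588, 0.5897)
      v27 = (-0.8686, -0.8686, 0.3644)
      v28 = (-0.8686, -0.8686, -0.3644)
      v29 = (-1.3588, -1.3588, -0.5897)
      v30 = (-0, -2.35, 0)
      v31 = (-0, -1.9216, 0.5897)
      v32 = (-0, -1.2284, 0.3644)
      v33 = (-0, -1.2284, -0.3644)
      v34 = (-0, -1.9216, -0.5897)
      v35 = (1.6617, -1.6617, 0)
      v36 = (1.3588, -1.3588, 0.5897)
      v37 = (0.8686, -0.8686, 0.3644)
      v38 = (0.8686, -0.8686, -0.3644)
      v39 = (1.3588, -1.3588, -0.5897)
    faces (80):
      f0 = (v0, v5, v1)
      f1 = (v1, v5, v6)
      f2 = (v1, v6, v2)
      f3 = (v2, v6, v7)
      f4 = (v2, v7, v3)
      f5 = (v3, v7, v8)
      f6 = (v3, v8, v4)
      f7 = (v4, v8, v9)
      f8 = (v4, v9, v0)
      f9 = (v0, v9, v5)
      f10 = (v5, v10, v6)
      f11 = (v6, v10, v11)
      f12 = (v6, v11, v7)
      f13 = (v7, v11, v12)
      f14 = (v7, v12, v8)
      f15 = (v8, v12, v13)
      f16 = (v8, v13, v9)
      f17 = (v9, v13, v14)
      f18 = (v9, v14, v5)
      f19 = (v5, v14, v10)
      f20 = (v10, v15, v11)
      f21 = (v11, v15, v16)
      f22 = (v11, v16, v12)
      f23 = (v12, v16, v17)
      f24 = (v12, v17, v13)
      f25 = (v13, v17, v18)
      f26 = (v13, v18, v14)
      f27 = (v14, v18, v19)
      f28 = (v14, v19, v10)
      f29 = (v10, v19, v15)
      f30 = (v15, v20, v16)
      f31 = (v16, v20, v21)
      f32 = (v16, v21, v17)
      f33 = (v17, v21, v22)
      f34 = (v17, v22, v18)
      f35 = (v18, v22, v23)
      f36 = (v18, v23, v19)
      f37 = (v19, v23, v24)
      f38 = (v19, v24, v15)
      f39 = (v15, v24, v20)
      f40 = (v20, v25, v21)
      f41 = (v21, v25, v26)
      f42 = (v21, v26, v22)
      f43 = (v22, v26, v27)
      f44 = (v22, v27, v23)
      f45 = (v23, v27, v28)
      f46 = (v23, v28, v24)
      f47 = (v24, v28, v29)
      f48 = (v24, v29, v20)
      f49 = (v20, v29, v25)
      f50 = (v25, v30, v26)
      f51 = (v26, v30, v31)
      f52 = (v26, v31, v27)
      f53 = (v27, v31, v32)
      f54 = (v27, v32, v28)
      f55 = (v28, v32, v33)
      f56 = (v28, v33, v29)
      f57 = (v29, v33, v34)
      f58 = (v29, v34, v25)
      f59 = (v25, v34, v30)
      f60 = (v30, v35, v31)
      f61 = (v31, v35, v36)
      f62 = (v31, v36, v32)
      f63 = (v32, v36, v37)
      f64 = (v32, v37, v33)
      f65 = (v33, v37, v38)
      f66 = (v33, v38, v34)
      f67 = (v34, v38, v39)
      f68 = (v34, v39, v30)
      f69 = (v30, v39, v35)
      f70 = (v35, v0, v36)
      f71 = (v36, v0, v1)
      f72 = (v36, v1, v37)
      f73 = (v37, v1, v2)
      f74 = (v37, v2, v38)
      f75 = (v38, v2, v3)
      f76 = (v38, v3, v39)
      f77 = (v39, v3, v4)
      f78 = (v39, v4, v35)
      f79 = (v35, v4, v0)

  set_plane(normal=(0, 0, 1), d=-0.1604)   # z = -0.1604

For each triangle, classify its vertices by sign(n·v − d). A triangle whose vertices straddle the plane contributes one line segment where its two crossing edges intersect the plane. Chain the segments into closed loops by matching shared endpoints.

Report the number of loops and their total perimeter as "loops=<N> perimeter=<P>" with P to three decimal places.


loops=2 perimeter=21.197

Straddling triangles (32 of 80):
  (v2,v7,v3) [++-] → (1.12769, 0.243132, -0.1604)–(1.2284, 0, -0.1604)  len=0.2632
  (v3,v7,v8) [-+-] → (1.12769, 0.243132, -0.1604)–(0.8686, 0.8686, -0.1604)  len=0.6770
  (v4,v9,v0) [--+] → (2.08039, 0.369597, -0.1604)–(2.23347, 0, -0.1604)  len=0.4000
  (v0,v9,v5) [+-+] → (2.08039, 0.369597, -0.1604)–(1.57931, 1.57931, -0.1604)  len=1.3094
  (v7,v12,v8) [++-] → (0.625468, 0.969312, -0.1604)–(0.8686, 0.8686, -0.1604)  len=0.2632
  (v8,v12,v13) [-+-] → (0.625468, 0.969312, -0.1604)–(0, 1.2284, -0.1604)  len=0.6770
  (v9,v14,v5) [--+] → (1.20971, 1.73239, -0.1604)–(1.57931, 1.57931, -0.1604)  len=0.4000
  (v5,v14,v10) [+-+] → (1.20971, 1.73239, -0.1604)–(0, 2.23347, -0.1604)  len=1.3094
  (v12,v17,v13) [++-] → (-0.243132, 1.12769, -0.1604)–(0, 1.2284, -0.1604)  len=0.2632
  (v13,v17,v18) [-+-] → (-0.243132, 1.12769, -0.1604)–(-0.8686, 0.8686, -0.1604)  len=0.6770
  (v14,v19,v10) [--+] → (-0.369597, 2.08039, -0.1604)–(0, 2.23347, -0.1604)  len=0.4000
  (v10,v19,v15) [+-+] → (-0.369597, 2.08039, -0.1604)–(-1.57931, 1.57931, -0.1604)  len=1.3094
  (v17,v22,v18) [++-] → (-0.969312, 0.625468, -0.1604)–(-0.8686, 0.8686, -0.1604)  len=0.2632
  (v18,v22,v23) [-+-] → (-0.969312, 0.625468, -0.1604)–(-1.2284, 0, -0.1604)  len=0.6770
  (v19,v24,v15) [--+] → (-1.73239, 1.20971, -0.1604)–(-1.57931, 1.57931, -0.1604)  len=0.4000
  (v15,v24,v20) [+-+] → (-1.73239, 1.20971, -0.1604)–(-2.23347, 0, -0.1604)  len=1.3094
  (v22,v27,v23) [++-] → (-1.12769, -0.243132, -0.1604)–(-1.2284, 0, -0.1604)  len=0.2632
  (v23,v27,v28) [-+-] → (-1.12769, -0.243132, -0.1604)–(-0.8686, -0.8686, -0.1604)  len=0.6770
  (v24,v29,v20) [--+] → (-2.08039, -0.369597, -0.1604)–(-2.23347, 0, -0.1604)  len=0.4000
  (v20,v29,v25) [+-+] → (-2.08039, -0.369597, -0.1604)–(-1.57931, -1.57931, -0.1604)  len=1.3094
  (v27,v32,v28) [++-] → (-0.625468, -0.969312, -0.1604)–(-0.8686, -0.8686, -0.1604)  len=0.2632
  (v28,v32,v33) [-+-] → (-0.625468, -0.969312, -0.1604)–(0, -1.2284, -0.1604)  len=0.6770
  (v29,v34,v25) [--+] → (-1.20971, -1.73239, -0.1604)–(-1.57931, -1.57931, -0.1604)  len=0.4000
  (v25,v34,v30) [+-+] → (-1.20971, -1.73239, -0.1604)–(0, -2.23347, -0.1604)  len=1.3094
  (v32,v37,v33) [++-] → (0.243132, -1.12769, -0.1604)–(0, -1.2284, -0.1604)  len=0.2632
  (v33,v37,v38) [-+-] → (0.243132, -1.12769, -0.1604)–(0.8686, -0.8686, -0.1604)  len=0.6770
  (v34,v39,v30) [--+] → (0.369597, -2.08039, -0.1604)–(0, -2.23347, -0.1604)  len=0.4000
  (v30,v39,v35) [+-+] → (0.369597, -2.08039, -0.1604)–(1.57931, -1.57931, -0.1604)  len=1.3094
  (v37,v2,v38) [++-] → (0.969312, -0.625468, -0.1604)–(0.8686, -0.8686, -0.1604)  len=0.2632
  (v38,v2,v3) [-+-] → (0.969312, -0.625468, -0.1604)–(1.2284, 0, -0.1604)  len=0.6770
  (v39,v4,v35) [--+] → (1.73239, -1.20971, -0.1604)–(1.57931, -1.57931, -0.1604)  len=0.4000
  (v35,v4,v0) [+-+] → (1.73239, -1.20971, -0.1604)–(2.23347, 0, -0.1604)  len=1.3094

Chained into 2 loop(s):
  loop 1: 16 segments, perimeter = 7.5214
  loop 2: 16 segments, perimeter = 13.6754
Total perimeter = 21.197
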